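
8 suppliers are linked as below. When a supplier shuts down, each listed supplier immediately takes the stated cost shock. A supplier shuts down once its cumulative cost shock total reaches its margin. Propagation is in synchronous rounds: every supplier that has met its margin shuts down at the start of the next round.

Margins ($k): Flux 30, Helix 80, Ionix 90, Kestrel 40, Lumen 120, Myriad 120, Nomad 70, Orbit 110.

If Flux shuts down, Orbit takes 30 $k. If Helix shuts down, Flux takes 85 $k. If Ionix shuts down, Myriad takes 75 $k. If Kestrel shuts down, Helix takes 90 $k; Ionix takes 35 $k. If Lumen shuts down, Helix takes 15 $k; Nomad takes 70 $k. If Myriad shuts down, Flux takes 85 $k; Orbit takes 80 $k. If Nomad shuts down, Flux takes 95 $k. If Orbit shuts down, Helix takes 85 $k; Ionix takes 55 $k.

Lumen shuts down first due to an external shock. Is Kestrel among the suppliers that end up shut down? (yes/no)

Round 1 — Lumen shuts down (initial).
  Helix: +15 → 15 < 80
  Nomad: +70 → 70 ≥ 70
Round 2 — Nomad shuts down.
  Flux: +95 → 95 ≥ 30
Round 3 — Flux shuts down.
  Orbit: +30 → 30 < 110
No further shutdowns.

no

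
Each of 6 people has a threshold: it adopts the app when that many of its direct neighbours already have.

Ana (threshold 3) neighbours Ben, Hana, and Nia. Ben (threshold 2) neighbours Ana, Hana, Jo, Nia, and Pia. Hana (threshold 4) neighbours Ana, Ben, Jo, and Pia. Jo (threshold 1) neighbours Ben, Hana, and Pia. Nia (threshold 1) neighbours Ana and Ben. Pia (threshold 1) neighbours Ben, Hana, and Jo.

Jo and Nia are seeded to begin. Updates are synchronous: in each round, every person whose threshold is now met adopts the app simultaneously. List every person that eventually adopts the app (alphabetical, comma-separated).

Round 1 — Jo, Nia adopt the app (initial).
Round 2 — checking thresholds:
  Ana: 1 of 3 neighbours < 3, below threshold.
  Ben: 2 of 5 neighbours ≥ 2, adopts the app.
  Hana: 1 of 4 neighbours < 4, below threshold.
  Pia: 1 of 3 neighbours ≥ 1, adopts the app.
Round 3 — no new adoptions; cascade stops.

Ben, Jo, Nia, Pia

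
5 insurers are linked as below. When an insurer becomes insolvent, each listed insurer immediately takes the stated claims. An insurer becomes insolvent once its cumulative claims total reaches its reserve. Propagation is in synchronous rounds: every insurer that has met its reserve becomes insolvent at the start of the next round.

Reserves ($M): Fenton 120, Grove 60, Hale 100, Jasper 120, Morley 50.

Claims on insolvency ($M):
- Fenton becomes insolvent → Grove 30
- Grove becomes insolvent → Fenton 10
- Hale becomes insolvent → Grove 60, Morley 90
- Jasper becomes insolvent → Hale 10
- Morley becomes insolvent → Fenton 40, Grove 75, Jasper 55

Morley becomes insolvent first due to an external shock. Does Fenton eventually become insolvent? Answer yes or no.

no

Round 1 — Morley becomes insolvent (initial).
  Fenton: +40 → 40 < 120
  Grove: +75 → 75 ≥ 60
  Jasper: +55 → 55 < 120
Round 2 — Grove becomes insolvent.
  Fenton: +10 → 50 < 120
No further insolvencies.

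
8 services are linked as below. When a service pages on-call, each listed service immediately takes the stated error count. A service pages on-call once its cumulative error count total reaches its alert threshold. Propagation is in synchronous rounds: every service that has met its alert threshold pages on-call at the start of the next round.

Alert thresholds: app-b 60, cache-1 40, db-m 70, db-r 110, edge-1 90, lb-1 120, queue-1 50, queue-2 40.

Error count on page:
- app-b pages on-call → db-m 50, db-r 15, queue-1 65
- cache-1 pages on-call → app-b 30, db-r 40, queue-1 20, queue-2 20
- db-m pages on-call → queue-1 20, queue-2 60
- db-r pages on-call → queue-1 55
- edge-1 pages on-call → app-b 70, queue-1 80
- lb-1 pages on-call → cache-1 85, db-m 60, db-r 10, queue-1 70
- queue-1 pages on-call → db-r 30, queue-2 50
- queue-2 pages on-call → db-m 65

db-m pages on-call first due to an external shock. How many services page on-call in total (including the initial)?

Round 1 — db-m pages on-call (initial).
  queue-1: +20 → 20 < 50
  queue-2: +60 → 60 ≥ 40
Round 2 — queue-2 pages on-call.
No further pages.

2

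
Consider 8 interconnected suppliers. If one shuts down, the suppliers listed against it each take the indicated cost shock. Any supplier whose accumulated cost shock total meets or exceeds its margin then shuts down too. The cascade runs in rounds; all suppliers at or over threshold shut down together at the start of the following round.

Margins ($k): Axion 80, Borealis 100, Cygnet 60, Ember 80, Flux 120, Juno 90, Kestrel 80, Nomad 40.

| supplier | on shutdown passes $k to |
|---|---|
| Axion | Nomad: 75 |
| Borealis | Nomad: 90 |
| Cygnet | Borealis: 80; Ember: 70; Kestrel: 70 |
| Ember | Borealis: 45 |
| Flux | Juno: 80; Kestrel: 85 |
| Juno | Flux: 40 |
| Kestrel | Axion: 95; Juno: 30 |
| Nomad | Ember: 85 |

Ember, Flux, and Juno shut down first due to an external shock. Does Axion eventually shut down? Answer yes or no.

yes

Round 1 — Ember, Flux, Juno shut down (initial).
  Borealis: +45 → 45 < 100
  Kestrel: +85 → 85 ≥ 80
Round 2 — Kestrel shuts down.
  Axion: +95 → 95 ≥ 80
Round 3 — Axion shuts down.
  Nomad: +75 → 75 ≥ 40
Round 4 — Nomad shuts down.
No further shutdowns.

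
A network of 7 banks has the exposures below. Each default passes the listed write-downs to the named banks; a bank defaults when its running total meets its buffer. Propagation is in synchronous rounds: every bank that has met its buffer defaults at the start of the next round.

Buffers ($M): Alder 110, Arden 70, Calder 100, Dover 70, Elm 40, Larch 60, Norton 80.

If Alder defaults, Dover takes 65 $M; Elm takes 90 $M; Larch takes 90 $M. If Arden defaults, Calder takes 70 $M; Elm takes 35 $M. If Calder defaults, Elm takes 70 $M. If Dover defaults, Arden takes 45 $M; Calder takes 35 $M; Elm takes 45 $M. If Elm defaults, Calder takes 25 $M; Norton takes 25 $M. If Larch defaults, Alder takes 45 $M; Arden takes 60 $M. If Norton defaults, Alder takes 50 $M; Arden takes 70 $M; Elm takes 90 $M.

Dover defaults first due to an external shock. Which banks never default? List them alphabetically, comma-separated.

Round 1 — Dover defaults (initial).
  Arden: +45 → 45 < 70
  Calder: +35 → 35 < 100
  Elm: +45 → 45 ≥ 40
Round 2 — Elm defaults.
  Calder: +25 → 60 < 100
  Norton: +25 → 25 < 80
No further defaults.

Alder, Arden, Calder, Larch, Norton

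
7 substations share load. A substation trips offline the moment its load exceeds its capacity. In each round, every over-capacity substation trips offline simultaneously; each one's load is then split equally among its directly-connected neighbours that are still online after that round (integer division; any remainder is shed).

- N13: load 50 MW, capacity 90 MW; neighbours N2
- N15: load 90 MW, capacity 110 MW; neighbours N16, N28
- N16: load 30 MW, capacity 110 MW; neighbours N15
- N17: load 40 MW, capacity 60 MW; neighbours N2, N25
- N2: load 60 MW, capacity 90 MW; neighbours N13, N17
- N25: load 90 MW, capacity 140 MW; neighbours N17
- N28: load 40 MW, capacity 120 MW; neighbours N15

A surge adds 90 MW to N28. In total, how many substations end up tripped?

Round 1 — N28 at 130 > 120. N28 trips offline.
  N28 sheds 130 MW to N15: 130 each.
    N15: 90+130 = 220 > 110
Round 2 — N15 trips offline.
  N15 sheds 220 MW to N16: 220 each.
    N16: 30+220 = 250 > 110
Round 3 — N16 trips offline.
  N16 sheds 250 MW: no online neighbours, lost.
No further trips.

3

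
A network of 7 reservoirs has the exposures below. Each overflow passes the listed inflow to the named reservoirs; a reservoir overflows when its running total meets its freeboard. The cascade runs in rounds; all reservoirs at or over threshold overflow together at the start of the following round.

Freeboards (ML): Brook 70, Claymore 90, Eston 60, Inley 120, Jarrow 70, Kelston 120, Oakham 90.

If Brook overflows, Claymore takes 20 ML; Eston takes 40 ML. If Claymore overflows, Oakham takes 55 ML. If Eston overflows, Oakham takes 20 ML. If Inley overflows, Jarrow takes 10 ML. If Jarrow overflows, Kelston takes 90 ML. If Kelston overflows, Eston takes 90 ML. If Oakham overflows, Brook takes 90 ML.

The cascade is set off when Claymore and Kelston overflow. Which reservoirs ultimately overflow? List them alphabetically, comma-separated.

Claymore, Eston, Kelston

Round 1 — Claymore, Kelston overflow (initial).
  Eston: +90 → 90 ≥ 60
  Oakham: +55 → 55 < 90
Round 2 — Eston overflows.
  Oakham: +20 → 75 < 90
No further overflows.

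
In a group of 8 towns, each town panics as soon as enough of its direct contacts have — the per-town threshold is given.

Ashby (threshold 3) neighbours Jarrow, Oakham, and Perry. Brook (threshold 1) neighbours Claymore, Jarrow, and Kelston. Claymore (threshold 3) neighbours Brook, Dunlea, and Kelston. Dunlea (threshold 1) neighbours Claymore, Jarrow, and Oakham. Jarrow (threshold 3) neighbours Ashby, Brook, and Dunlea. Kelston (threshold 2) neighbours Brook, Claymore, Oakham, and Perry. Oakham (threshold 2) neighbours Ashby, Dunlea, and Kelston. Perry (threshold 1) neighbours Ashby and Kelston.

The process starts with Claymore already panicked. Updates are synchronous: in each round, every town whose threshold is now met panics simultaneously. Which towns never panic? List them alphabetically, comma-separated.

Round 1 — Claymore panics (initial).
Round 2 — checking thresholds:
  Brook: 1 of 3 neighbours ≥ 1, panics.
  Dunlea: 1 of 3 neighbours ≥ 1, panics.
  Kelston: 1 of 4 neighbours < 2, below threshold.
Round 3 — checking thresholds:
  Jarrow: 2 of 3 neighbours < 3, below threshold.
  Kelston: 2 of 4 neighbours ≥ 2, panics.
  Oakham: 1 of 3 neighbours < 2, below threshold.
Round 4 — checking thresholds:
  Jarrow: 2 of 3 neighbours < 3, below threshold.
  Oakham: 2 of 3 neighbours ≥ 2, panics.
  Perry: 1 of 2 neighbours ≥ 1, panics.
Round 5 — no new panics; cascade stops.

Ashby, Jarrow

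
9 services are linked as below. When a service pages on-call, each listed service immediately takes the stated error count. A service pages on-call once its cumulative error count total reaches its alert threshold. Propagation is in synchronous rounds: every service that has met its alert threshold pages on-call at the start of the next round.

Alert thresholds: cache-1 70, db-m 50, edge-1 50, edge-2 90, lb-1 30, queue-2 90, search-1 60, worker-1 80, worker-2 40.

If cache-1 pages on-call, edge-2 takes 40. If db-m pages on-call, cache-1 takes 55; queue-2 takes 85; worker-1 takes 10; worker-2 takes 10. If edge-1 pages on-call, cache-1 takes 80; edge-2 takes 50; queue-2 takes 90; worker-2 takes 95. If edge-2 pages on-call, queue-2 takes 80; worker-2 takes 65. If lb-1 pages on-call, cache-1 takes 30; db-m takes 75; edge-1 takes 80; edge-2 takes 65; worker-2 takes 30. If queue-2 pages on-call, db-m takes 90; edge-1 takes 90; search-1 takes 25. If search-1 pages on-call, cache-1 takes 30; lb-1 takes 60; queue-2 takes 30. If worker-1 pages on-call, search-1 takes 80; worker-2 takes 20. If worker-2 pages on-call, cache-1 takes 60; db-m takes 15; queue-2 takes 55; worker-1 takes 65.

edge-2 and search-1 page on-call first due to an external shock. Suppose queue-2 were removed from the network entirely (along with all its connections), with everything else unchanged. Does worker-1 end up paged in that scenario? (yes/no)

no

With queue-2 removed:
Round 1 — edge-2, search-1 page on-call (initial).
  cache-1: +30 → 30 < 70
  lb-1: +60 → 60 ≥ 30
  worker-2: +65 → 65 ≥ 40
Round 2 — lb-1, worker-2 page on-call.
  cache-1: +30+60 → 120 ≥ 70
  db-m: +75+15 → 90 ≥ 50
  edge-1: +80 → 80 ≥ 50
  worker-1: +65 → 65 < 80
Round 3 — cache-1, db-m, edge-1 page on-call.
  worker-1: +10 → 75 < 80
No further pages.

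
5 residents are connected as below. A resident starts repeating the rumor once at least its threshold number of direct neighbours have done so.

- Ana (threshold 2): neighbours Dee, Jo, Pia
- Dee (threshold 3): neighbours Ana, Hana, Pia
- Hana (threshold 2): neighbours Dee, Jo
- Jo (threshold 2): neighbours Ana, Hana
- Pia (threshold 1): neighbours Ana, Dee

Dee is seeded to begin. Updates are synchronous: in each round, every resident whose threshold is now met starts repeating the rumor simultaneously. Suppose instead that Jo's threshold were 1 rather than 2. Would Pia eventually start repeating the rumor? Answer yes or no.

yes

With Jo's threshold at 1:
Round 1 — Dee starts repeating the rumor (initial).
Round 2 — checking thresholds:
  Ana: 1 of 3 neighbours < 2, below threshold.
  Hana: 1 of 2 neighbours < 2, below threshold.
  Pia: 1 of 2 neighbours ≥ 1, starts repeating the rumor.
Round 3 — checking thresholds:
  Ana: 2 of 3 neighbours ≥ 2, starts repeating the rumor.
  Hana: 1 of 2 neighbours < 2, below threshold.
Round 4 — checking thresholds:
  Hana: 1 of 2 neighbours < 2, below threshold.
  Jo: 1 of 2 neighbours ≥ 1, starts repeating the rumor.
Round 5 — checking thresholds:
  Hana: 2 of 2 neighbours ≥ 2, starts repeating the rumor.
Round 6 — no new spreads; cascade stops.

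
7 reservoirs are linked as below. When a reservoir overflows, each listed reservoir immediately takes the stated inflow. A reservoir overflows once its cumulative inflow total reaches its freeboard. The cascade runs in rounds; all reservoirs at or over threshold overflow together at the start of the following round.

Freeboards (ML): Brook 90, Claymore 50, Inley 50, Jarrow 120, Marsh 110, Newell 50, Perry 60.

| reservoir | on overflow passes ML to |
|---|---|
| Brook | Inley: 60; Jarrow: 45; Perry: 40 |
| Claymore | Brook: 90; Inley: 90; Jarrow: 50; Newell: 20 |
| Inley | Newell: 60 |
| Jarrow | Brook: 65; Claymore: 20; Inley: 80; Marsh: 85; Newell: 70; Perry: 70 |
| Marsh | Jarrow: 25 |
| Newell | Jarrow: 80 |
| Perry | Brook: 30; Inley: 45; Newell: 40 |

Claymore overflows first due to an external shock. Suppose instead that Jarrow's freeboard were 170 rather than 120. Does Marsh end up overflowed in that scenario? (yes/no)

With Jarrow's freeboard at 170:
Round 1 — Claymore overflows (initial).
  Brook: +90 → 90 ≥ 90
  Inley: +90 → 90 ≥ 50
  Jarrow: +50 → 50 < 170
  Newell: +20 → 20 < 50
Round 2 — Brook, Inley overflow.
  Jarrow: +45 → 95 < 170
  Newell: +60 → 80 ≥ 50
  Perry: +40 → 40 < 60
Round 3 — Newell overflows.
  Jarrow: +80 → 175 ≥ 170
Round 4 — Jarrow overflows.
  Marsh: +85 → 85 < 110
  Perry: +70 → 110 ≥ 60
Round 5 — Perry overflows.
No further overflows.

no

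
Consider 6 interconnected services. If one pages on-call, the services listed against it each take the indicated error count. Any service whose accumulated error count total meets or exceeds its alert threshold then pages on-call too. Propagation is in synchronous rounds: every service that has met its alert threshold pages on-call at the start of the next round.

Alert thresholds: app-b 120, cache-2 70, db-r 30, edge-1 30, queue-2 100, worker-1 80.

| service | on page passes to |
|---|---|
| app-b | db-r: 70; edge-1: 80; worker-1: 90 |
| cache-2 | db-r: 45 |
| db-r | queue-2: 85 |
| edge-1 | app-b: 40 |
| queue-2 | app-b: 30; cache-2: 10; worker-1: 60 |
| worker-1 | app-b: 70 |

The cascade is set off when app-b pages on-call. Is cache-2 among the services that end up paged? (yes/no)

no

Round 1 — app-b pages on-call (initial).
  db-r: +70 → 70 ≥ 30
  edge-1: +80 → 80 ≥ 30
  worker-1: +90 → 90 ≥ 80
Round 2 — db-r, edge-1, worker-1 page on-call.
  queue-2: +85 → 85 < 100
No further pages.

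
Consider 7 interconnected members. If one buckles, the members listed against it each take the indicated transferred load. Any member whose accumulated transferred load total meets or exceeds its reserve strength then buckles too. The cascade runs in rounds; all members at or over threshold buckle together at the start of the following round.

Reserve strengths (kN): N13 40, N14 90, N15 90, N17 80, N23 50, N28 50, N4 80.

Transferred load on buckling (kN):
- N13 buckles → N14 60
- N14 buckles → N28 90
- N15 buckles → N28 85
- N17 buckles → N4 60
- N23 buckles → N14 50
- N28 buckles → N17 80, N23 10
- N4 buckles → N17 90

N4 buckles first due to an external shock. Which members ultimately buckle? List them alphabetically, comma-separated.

N17, N4

Round 1 — N4 buckles (initial).
  N17: +90 → 90 ≥ 80
Round 2 — N17 buckles.
No further bucklings.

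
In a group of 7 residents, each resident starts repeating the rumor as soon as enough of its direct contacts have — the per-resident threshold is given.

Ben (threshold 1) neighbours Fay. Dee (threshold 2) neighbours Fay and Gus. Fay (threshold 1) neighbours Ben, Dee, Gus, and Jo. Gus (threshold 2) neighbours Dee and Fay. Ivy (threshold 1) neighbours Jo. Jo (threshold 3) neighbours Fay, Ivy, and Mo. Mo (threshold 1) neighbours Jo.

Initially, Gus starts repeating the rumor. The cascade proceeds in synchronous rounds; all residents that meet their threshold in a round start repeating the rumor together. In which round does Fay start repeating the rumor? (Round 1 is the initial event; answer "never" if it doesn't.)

2

Round 1 — Gus starts repeating the rumor (initial).
Round 2 — checking thresholds:
  Dee: 1 of 2 neighbours < 2, holds.
  Fay: 1 of 4 neighbours ≥ 1, starts repeating the rumor.
Round 3 — checking thresholds:
  Ben: 1 of 1 neighbours ≥ 1, starts repeating the rumor.
  Dee: 2 of 2 neighbours ≥ 2, starts repeating the rumor.
  Jo: 1 of 3 neighbours < 3, holds.
Round 4 — no new spreads; cascade stops.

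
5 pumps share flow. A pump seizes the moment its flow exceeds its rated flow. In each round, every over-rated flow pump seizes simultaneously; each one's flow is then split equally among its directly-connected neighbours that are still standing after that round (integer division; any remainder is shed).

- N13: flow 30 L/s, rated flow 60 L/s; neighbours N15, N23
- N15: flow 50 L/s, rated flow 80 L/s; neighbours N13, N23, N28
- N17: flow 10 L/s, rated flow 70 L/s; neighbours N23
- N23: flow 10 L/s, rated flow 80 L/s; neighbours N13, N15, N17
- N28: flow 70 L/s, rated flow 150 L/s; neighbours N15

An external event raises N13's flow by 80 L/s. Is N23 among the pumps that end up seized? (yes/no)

Round 1 — N13 at 110 > 60. N13 seizes.
  N13 sheds 110 L/s to N15, N23: 55 each.
    N15: 50+55 = 105 > 80
    N23: 10+55 = 65 ≤ 80
Round 2 — N15 seizes.
  N15 sheds 105 L/s to N23, N28: 52 each (1 lost).
    N23: 65+52 = 117 > 80
    N28: 70+52 = 122 ≤ 150
Round 3 — N23 seizes.
  N23 sheds 117 L/s to N17: 117 each.
    N17: 10+117 = 127 > 70
Round 4 — N17 seizes.
  N17 sheds 127 L/s: no online neighbours, lost.
No further seizures.

yes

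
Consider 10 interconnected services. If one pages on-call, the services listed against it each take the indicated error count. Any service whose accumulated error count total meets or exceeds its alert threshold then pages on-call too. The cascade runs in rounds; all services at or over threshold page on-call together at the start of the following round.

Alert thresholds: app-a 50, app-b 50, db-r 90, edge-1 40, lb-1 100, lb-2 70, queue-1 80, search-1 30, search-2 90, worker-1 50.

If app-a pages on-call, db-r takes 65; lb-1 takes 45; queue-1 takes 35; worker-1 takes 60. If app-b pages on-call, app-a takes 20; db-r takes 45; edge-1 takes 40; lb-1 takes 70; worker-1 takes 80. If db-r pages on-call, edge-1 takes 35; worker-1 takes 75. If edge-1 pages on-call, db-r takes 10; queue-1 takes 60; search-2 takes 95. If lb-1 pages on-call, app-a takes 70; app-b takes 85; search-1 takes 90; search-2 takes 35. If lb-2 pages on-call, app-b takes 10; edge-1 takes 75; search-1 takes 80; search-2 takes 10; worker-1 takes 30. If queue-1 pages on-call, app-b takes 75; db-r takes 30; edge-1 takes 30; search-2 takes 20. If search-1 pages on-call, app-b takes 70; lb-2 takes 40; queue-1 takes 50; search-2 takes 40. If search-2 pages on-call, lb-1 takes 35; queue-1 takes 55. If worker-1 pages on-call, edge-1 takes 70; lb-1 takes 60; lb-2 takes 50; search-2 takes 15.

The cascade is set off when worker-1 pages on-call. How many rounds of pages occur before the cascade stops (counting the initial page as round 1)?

8

Round 1 — worker-1 pages on-call (initial).
  edge-1: +70 → 70 ≥ 40
  lb-1: +60 → 60 < 100
  lb-2: +50 → 50 < 70
  search-2: +15 → 15 < 90
Round 2 — edge-1 pages on-call.
  db-r: +10 → 10 < 90
  queue-1: +60 → 60 < 80
  search-2: +95 → 110 ≥ 90
Round 3 — search-2 pages on-call.
  lb-1: +35 → 95 < 100
  queue-1: +55 → 115 ≥ 80
Round 4 — queue-1 pages on-call.
  app-b: +75 → 75 ≥ 50
  db-r: +30 → 40 < 90
Round 5 — app-b pages on-call.
  app-a: +20 → 20 < 50
  db-r: +45 → 85 < 90
  lb-1: +70 → 165 ≥ 100
Round 6 — lb-1 pages on-call.
  app-a: +70 → 90 ≥ 50
  search-1: +90 → 90 ≥ 30
Round 7 — app-a, search-1 page on-call.
  db-r: +65 → 150 ≥ 90
  lb-2: +40 → 90 ≥ 70
Round 8 — db-r, lb-2 page on-call.
No further pages.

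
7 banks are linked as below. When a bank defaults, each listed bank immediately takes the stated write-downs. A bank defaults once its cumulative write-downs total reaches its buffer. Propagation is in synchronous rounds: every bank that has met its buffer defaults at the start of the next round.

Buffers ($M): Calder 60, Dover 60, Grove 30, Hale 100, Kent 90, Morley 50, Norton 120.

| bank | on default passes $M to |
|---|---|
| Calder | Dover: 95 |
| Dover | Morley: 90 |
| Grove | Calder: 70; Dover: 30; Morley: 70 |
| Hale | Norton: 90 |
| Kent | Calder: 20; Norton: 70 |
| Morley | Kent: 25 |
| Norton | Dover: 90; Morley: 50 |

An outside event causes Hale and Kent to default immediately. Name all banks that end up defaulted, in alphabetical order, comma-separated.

Dover, Hale, Kent, Morley, Norton

Round 1 — Hale, Kent default (initial).
  Calder: +20 → 20 < 60
  Norton: +90+70 → 160 ≥ 120
Round 2 — Norton defaults.
  Dover: +90 → 90 ≥ 60
  Morley: +50 → 50 ≥ 50
Round 3 — Dover, Morley default.
No further defaults.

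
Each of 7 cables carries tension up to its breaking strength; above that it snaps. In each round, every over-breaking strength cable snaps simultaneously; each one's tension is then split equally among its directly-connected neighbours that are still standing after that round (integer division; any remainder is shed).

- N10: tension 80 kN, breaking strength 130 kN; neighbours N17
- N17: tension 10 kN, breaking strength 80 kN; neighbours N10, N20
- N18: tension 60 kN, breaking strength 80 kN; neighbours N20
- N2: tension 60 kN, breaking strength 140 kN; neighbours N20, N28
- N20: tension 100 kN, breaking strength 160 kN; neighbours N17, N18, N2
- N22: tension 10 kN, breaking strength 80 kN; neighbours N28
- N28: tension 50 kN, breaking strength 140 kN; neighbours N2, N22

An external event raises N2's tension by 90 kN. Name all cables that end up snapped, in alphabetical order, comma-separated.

Round 1 — N2 at 150 > 140. N2 snaps.
  N2 sheds 150 kN to N20, N28: 75 each.
    N20: 100+75 = 175 > 160
    N28: 50+75 = 125 ≤ 140
Round 2 — N20 snaps.
  N20 sheds 175 kN to N17, N18: 87 each (1 lost).
    N17: 10+87 = 97 > 80
    N18: 60+87 = 147 > 80
Round 3 — N17, N18 snap.
  N17 sheds 97 kN to N10: 97 each.
    N10: 80+97 = 177 > 130
  N18 sheds 147 kN: no online neighbours, lost.
Round 4 — N10 snaps.
  N10 sheds 177 kN: no online neighbours, lost.
No further breaks.

N10, N17, N18, N2, N20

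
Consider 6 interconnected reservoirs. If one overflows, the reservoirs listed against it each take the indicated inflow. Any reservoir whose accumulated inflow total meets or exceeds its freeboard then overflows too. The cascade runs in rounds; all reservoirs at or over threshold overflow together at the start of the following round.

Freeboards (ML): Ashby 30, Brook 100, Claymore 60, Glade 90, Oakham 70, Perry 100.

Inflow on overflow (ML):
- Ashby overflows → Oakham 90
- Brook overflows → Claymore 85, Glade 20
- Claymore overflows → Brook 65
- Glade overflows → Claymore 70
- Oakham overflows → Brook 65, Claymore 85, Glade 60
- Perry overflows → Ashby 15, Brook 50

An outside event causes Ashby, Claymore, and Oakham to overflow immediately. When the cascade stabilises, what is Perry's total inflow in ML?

Round 1 — Ashby, Claymore, Oakham overflow (initial).
  Brook: +65+65 → 130 ≥ 100
  Glade: +60 → 60 < 90
Round 2 — Brook overflows.
  Glade: +20 → 80 < 90
No further overflows.

0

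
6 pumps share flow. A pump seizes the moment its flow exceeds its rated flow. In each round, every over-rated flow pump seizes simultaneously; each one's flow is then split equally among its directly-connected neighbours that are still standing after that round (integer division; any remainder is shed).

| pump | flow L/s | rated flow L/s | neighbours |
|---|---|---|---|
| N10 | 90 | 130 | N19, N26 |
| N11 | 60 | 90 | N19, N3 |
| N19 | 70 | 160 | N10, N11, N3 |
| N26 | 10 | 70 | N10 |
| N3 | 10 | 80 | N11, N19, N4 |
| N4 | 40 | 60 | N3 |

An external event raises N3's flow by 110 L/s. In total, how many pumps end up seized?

6

Round 1 — N3 at 120 > 80. N3 seizes.
  N3 sheds 120 L/s to N11, N19, N4: 40 each.
    N11: 60+40 = 100 > 90
    N19: 70+40 = 110 ≤ 160
    N4: 40+40 = 80 > 60
Round 2 — N11, N4 seize.
  N11 sheds 100 L/s to N19: 100 each.
    N19: 110+100 = 210 > 160
  N4 sheds 80 L/s: no online neighbours, lost.
Round 3 — N19 seizes.
  N19 sheds 210 L/s to N10: 210 each.
    N10: 90+210 = 300 > 130
Round 4 — N10 seizes.
  N10 sheds 300 L/s to N26: 300 each.
    N26: 10+300 = 310 > 70
Round 5 — N26 seizes.
  N26 sheds 310 L/s: no online neighbours, lost.
No further seizures.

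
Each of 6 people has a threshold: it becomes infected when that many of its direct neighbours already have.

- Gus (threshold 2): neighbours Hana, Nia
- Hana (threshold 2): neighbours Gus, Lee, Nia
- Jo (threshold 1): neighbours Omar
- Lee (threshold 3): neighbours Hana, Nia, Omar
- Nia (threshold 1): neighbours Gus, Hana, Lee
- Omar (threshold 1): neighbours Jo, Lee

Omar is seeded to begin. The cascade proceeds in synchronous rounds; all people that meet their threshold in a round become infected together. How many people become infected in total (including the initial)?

2

Round 1 — Omar becomes infected (initial).
Round 2 — checking thresholds:
  Jo: 1 of 1 neighbours ≥ 1, becomes infected.
  Lee: 1 of 3 neighbours < 3, not yet.
Round 3 — no new infections; cascade stops.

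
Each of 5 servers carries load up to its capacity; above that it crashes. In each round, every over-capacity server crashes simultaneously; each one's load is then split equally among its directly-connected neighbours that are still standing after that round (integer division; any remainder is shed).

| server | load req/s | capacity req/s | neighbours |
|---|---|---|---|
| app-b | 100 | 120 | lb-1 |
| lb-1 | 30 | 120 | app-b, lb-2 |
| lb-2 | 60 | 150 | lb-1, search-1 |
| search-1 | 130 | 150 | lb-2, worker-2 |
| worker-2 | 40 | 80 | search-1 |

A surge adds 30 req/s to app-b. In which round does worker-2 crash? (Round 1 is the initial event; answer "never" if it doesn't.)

5

Round 1 — app-b at 130 > 120. app-b crashes.
  app-b sheds 130 req/s to lb-1: 130 each.
    lb-1: 30+130 = 160 > 120
Round 2 — lb-1 crashes.
  lb-1 sheds 160 req/s to lb-2: 160 each.
    lb-2: 60+160 = 220 > 150
Round 3 — lb-2 crashes.
  lb-2 sheds 220 req/s to search-1: 220 each.
    search-1: 130+220 = 350 > 150
Round 4 — search-1 crashes.
  search-1 sheds 350 req/s to worker-2: 350 each.
    worker-2: 40+350 = 390 > 80
Round 5 — worker-2 crashes.
  worker-2 sheds 390 req/s: no online neighbours, lost.
No further crashes.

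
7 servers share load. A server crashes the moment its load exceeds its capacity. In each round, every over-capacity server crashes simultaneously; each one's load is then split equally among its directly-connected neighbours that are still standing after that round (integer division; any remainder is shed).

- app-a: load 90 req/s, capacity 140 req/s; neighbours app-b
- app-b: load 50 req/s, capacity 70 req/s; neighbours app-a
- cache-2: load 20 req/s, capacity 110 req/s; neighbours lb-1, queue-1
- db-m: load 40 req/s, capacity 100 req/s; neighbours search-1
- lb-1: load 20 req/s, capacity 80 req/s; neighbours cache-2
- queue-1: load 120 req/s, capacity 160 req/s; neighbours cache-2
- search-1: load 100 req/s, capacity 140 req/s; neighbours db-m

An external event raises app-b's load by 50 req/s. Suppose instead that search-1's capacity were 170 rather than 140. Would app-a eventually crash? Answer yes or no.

With search-1's capacity at 170:
Round 1 — app-b at 100 > 70. app-b crashes.
  app-b sheds 100 req/s to app-a: 100 each.
    app-a: 90+100 = 190 > 140
Round 2 — app-a crashes.
  app-a sheds 190 req/s: no online neighbours, lost.
No further crashes.

yes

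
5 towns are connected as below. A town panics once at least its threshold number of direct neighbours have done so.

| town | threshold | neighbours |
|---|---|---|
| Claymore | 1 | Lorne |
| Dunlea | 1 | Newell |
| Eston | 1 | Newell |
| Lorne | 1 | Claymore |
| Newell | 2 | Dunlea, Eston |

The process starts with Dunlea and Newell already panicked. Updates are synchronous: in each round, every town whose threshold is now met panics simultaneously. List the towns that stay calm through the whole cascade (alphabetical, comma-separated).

Round 1 — Dunlea, Newell panic (initial).
Round 2 — checking thresholds:
  Eston: 1 of 1 neighbours ≥ 1, panics.
Round 3 — no new panics; cascade stops.

Claymore, Lorne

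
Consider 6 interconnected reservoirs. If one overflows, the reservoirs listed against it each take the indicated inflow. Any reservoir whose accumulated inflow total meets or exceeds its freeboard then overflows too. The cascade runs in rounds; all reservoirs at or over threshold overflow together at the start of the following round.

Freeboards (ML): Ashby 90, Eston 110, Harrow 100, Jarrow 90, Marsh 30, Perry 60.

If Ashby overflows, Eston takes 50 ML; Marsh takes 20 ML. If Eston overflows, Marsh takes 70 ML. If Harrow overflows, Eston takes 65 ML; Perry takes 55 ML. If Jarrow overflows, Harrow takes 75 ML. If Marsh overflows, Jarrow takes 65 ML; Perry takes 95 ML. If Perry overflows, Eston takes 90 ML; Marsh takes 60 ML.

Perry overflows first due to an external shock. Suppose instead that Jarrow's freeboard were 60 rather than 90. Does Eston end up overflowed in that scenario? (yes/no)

With Jarrow's freeboard at 60:
Round 1 — Perry overflows (initial).
  Eston: +90 → 90 < 110
  Marsh: +60 → 60 ≥ 30
Round 2 — Marsh overflows.
  Jarrow: +65 → 65 ≥ 60
Round 3 — Jarrow overflows.
  Harrow: +75 → 75 < 100
No further overflows.

no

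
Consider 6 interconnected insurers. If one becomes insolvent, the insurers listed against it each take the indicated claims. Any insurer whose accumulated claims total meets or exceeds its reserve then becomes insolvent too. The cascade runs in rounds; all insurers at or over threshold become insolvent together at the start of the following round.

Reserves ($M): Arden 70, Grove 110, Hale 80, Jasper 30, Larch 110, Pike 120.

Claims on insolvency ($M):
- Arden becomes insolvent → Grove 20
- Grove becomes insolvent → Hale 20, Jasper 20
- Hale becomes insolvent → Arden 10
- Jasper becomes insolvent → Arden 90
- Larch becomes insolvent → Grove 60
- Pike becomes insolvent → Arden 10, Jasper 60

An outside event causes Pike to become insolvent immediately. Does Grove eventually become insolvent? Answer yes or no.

Round 1 — Pike becomes insolvent (initial).
  Arden: +10 → 10 < 70
  Jasper: +60 → 60 ≥ 30
Round 2 — Jasper becomes insolvent.
  Arden: +90 → 100 ≥ 70
Round 3 — Arden becomes insolvent.
  Grove: +20 → 20 < 110
No further insolvencies.

no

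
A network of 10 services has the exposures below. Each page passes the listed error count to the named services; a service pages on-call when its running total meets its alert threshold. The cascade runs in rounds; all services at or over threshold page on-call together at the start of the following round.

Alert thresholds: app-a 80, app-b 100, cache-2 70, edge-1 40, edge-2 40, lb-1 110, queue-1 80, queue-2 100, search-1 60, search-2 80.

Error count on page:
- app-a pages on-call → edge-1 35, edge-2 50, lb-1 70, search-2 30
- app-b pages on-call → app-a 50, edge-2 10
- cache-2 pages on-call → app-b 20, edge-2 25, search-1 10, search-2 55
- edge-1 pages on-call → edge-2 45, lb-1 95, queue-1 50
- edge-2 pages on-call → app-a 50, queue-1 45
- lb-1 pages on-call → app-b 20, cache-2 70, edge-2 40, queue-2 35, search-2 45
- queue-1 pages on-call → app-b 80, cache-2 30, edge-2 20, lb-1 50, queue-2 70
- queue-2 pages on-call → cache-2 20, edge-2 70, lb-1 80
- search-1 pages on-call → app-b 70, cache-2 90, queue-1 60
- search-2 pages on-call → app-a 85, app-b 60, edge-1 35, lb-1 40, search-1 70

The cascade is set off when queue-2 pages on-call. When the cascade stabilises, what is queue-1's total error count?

45

Round 1 — queue-2 pages on-call (initial).
  cache-2: +20 → 20 < 70
  edge-2: +70 → 70 ≥ 40
  lb-1: +80 → 80 < 110
Round 2 — edge-2 pages on-call.
  app-a: +50 → 50 < 80
  queue-1: +45 → 45 < 80
No further pages.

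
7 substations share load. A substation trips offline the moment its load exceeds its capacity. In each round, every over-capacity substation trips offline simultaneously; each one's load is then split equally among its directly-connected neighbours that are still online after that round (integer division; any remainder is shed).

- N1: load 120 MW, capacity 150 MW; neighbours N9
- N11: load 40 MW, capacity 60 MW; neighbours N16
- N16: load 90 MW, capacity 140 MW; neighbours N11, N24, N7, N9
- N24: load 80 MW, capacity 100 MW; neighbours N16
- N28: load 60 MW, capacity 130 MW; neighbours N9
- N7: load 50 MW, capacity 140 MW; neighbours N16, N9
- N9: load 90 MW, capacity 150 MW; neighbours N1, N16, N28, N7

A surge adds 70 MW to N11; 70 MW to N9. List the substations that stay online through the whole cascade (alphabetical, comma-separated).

Round 1 — N11 at 110 > 60; N9 at 160 > 150. N11, N9 trip offline.
  N11 sheds 110 MW to N16: 110 each.
    N16: 90+110 = 200 > 140
  N9 sheds 160 MW to N1, N16, N28, N7: 40 each.
    N1: 120+40 = 160 > 150
    N16: 200+40 = 240 > 140
    N28: 60+40 = 100 ≤ 130
    N7: 50+40 = 90 ≤ 140
Round 2 — N1, N16 trip offline.
  N1 sheds 160 MW: no online neighbours, lost.
  N16 sheds 240 MW to N24, N7: 120 each.
    N24: 80+120 = 200 > 100
    N7: 90+120 = 210 > 140
Round 3 — N24, N7 trip offline.
  N24 sheds 200 MW: no online neighbours, lost.
  N7 sheds 210 MW: no online neighbours, lost.
No further trips.

N28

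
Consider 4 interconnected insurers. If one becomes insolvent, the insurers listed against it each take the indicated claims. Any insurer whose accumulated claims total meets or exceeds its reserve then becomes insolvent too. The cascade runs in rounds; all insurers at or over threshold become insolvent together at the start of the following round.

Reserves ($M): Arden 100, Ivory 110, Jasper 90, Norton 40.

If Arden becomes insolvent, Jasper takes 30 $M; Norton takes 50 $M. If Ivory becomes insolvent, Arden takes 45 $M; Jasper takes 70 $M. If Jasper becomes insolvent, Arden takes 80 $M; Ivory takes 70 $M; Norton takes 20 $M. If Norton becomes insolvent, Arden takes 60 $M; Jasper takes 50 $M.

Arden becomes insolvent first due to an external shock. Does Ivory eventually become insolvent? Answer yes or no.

no

Round 1 — Arden becomes insolvent (initial).
  Jasper: +30 → 30 < 90
  Norton: +50 → 50 ≥ 40
Round 2 — Norton becomes insolvent.
  Jasper: +50 → 80 < 90
No further insolvencies.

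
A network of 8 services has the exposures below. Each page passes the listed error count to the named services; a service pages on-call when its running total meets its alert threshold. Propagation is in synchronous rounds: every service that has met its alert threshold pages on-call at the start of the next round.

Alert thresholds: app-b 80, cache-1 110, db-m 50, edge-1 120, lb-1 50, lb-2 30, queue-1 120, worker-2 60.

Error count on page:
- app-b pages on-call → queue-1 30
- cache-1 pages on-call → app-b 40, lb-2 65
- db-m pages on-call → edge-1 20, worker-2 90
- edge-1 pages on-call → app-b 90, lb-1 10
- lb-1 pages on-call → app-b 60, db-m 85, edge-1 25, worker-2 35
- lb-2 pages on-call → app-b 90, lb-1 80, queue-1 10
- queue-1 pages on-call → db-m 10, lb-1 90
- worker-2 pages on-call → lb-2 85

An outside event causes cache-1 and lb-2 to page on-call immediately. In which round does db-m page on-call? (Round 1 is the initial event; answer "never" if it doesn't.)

Round 1 — cache-1, lb-2 page on-call (initial).
  app-b: +40+90 → 130 ≥ 80
  lb-1: +80 → 80 ≥ 50
  queue-1: +10 → 10 < 120
Round 2 — app-b, lb-1 page on-call.
  db-m: +85 → 85 ≥ 50
  edge-1: +25 → 25 < 120
  queue-1: +30 → 40 < 120
  worker-2: +35 → 35 < 60
Round 3 — db-m pages on-call.
  edge-1: +20 → 45 < 120
  worker-2: +90 → 125 ≥ 60
Round 4 — worker-2 pages on-call.
No further pages.

3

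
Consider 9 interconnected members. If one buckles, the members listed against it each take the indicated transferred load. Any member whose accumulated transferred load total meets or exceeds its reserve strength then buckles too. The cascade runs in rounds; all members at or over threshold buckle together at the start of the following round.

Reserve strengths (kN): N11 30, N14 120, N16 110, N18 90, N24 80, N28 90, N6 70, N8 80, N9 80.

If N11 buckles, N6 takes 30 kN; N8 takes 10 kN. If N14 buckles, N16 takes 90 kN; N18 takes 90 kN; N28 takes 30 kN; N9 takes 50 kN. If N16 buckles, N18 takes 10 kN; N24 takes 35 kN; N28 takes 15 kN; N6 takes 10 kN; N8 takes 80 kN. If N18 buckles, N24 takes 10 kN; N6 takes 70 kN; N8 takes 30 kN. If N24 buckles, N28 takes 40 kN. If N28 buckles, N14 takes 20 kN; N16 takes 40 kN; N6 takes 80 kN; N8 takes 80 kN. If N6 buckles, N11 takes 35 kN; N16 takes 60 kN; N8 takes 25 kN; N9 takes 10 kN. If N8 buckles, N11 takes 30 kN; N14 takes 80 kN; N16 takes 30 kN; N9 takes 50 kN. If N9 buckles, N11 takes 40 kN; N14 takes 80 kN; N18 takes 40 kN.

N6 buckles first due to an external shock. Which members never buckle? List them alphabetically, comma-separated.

N14, N16, N18, N24, N28, N8, N9

Round 1 — N6 buckles (initial).
  N11: +35 → 35 ≥ 30
  N16: +60 → 60 < 110
  N8: +25 → 25 < 80
  N9: +10 → 10 < 80
Round 2 — N11 buckles.
  N8: +10 → 35 < 80
No further bucklings.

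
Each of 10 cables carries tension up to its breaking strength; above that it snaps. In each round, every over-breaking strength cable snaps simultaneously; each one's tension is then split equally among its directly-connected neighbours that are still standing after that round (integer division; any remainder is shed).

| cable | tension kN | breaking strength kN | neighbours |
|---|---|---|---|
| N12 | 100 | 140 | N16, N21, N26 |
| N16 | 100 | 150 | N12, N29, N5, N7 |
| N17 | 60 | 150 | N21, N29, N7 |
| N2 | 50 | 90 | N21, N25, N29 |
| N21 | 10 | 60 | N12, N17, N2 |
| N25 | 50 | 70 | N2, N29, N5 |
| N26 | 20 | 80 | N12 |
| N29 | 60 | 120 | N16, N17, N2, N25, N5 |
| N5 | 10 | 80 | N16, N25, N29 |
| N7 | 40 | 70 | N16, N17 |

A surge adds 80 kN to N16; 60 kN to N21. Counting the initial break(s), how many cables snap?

Round 1 — N16 at 180 > 150; N21 at 70 > 60. N16, N21 snap.
  N16 sheds 180 kN to N12, N29, N5, N7: 45 each.
    N12: 100+45 = 145 > 140
    N29: 60+45 = 105 ≤ 120
    N5: 10+45 = 55 ≤ 80
    N7: 40+45 = 85 > 70
  N21 sheds 70 kN to N12, N17, N2: 23 each (1 lost).
    N12: 145+23 = 168 > 140
    N17: 60+23 = 83 ≤ 150
    N2: 50+23 = 73 ≤ 90
Round 2 — N12, N7 snap.
  N12 sheds 168 kN to N26: 168 each.
    N26: 20+168 = 188 > 80
  N7 sheds 85 kN to N17: 85 each.
    N17: 83+85 = 168 > 150
Round 3 — N17, N26 snap.
  N17 sheds 168 kN to N29: 168 each.
    N29: 105+168 = 273 > 120
  N26 sheds 188 kN: no online neighbours, lost.
Round 4 — N29 snaps.
  N29 sheds 273 kN to N2, N25, N5: 91 each.
    N2: 73+91 = 164 > 90
    N25: 50+91 = 141 > 70
    N5: 55+91 = 146 > 80
Round 5 — N2, N25, N5 snap.
  N2 sheds 164 kN: no online neighbours, lost.
  N25 sheds 141 kN: no online neighbours, lost.
  N5 sheds 146 kN: no online neighbours, lost.
No further breaks.

10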